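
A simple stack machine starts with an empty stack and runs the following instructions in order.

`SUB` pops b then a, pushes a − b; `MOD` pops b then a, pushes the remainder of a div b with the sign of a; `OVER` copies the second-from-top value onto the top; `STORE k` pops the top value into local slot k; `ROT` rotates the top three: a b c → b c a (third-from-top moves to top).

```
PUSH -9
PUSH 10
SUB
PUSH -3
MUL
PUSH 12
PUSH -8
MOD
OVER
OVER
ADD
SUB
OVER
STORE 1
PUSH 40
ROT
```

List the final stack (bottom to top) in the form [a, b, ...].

[-57, 40, 57]

PUSH -9 → [-9]
PUSH 10 → [-9, 10]
SUB     → [-19]
PUSH -3 → [-19, -3]
MUL     → [57]
PUSH 12 → [57, 12]
PUSH -8 → [57, 12, -8]
MOD     → [57, 4]
OVER    → [57, 4, 57]
OVER    → [57, 4, 57, 4]
ADD     → [57, 4, 61]
SUB     → [57, -57]
OVER    → [57, -57, 57]
STORE 1 → [57, -57]
PUSH 40 → [57, -57, 40]
ROT     → [-57, 40, 57]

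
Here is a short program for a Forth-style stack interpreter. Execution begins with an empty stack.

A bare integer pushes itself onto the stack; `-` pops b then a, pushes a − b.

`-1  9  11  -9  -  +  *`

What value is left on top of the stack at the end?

-1 → -1
9  → -1 9
11 → -1 9 11
-9 → -1 9 11 -9
-  → -1 9 20
+  → -1 29
*  → -29

-29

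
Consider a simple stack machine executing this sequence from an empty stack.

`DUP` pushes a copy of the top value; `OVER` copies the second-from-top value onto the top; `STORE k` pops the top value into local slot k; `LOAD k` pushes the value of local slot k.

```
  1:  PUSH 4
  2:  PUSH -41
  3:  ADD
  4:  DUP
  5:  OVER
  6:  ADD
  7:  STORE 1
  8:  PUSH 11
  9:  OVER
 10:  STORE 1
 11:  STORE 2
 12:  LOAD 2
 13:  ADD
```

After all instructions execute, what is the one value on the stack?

PUSH 4   -> 4
PUSH -41 -> 4 -41
ADD      -> -37
DUP      -> -37 -37
OVER     -> -37 -37 -37
ADD      -> -37 -74
STORE 1  -> -37
PUSH 11  -> -37 11
OVER     -> -37 11 -37
STORE 1  -> -37 11
STORE 2  -> -37
LOAD 2   -> -37 11
ADD      -> -26

-26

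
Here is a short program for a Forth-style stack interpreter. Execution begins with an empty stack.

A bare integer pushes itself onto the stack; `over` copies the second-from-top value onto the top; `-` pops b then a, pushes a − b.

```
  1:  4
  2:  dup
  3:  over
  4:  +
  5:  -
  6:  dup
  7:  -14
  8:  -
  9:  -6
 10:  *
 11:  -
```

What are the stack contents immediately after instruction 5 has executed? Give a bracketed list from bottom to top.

4    → 4
dup  → 4 4
over → 4 4 4
+    → 4 8
-    → -4

[-4]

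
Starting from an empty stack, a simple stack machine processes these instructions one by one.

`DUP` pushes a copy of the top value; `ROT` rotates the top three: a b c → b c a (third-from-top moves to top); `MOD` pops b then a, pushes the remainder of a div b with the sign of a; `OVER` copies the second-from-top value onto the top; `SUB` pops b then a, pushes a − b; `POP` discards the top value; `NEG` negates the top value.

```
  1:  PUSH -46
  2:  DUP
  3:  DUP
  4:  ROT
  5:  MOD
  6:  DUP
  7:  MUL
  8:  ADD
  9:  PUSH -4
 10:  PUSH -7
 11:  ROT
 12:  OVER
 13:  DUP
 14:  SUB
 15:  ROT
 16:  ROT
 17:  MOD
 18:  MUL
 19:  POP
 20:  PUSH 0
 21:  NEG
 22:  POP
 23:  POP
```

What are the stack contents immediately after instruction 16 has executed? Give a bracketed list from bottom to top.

PUSH -46 -> [-46]
DUP      -> [-46, -46]
DUP      -> [-46, -46, -46]
ROT      -> [-46, -46, -46]
MOD      -> [-46, 0]
DUP      -> [-46, 0, 0]
MUL      -> [-46, 0]
ADD      -> [-46]
PUSH -4  -> [-46, -4]
PUSH -7  -> [-46, -4, -7]
ROT      -> [-4, -7, -46]
OVER     -> [-4, -7, -46, -7]
DUP      -> [-4, -7, -46, -7, -7]
SUB      -> [-4, -7, -46, 0]
ROT      -> [-4, -46, 0, -7]
ROT      -> [-4, 0, -7, -46]

[-4, 0, -7, -46]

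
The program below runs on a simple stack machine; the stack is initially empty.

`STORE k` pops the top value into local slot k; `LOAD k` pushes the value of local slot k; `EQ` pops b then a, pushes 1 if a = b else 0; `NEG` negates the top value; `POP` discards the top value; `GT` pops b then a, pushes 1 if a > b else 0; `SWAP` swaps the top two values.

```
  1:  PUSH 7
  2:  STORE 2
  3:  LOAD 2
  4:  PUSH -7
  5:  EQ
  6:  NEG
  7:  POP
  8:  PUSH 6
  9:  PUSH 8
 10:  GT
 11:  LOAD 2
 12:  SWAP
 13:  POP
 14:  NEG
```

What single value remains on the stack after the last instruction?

PUSH 7   7
STORE 2  (empty)
LOAD 2   7
PUSH -7  7 -7
EQ       0
NEG      0
POP      (empty)
PUSH 6   6
PUSH 8   6 8
GT       0
LOAD 2   0 7
SWAP     7 0
POP      7
NEG      -7

-7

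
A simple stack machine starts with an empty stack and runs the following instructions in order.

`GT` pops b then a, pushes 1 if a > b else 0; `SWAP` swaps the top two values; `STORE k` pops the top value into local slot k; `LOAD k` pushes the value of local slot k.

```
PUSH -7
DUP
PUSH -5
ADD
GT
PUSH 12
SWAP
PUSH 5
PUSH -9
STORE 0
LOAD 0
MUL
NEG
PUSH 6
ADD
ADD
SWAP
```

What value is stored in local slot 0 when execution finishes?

PUSH -7 → [-7]
DUP     → [-7, -7]
PUSH -5 → [-7, -7, -5]
ADD     → [-7, -12]
GT      → [1]
PUSH 12 → [1, 12]
SWAP    → [12, 1]
PUSH 5  → [12, 1, 5]
PUSH -9 → [12, 1, 5, -9]
STORE 0 → [12, 1, 5]
LOAD 0  → [12, 1, 5, -9]
MUL     → [12, 1, -45]
NEG     → [12, 1, 45]
PUSH 6  → [12, 1, 45, 6]
ADD     → [12, 1, 51]
ADD     → [12, 52]
SWAP    → [52, 12]

-9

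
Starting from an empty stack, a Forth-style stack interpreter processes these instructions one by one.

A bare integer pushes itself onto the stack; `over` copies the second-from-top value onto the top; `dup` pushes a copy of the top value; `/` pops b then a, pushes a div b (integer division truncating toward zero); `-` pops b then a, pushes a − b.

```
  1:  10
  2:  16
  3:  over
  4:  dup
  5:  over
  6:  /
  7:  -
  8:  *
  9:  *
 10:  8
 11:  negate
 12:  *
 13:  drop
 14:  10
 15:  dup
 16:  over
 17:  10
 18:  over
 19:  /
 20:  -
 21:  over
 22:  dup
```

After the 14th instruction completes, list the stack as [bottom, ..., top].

[10]

10      [10]
16      [10, 16]
over    [10, 16, 10]
dup     [10, 16, 10, 10]
over    [10, 16, 10, 10, 10]
/       [10, 16, 10, 1]
-       [10, 16, 9]
*       [10, 144]
*       [1440]
8       [1440, 8]
negate  [1440, -8]
*       [-11520]
drop    []
10      [10]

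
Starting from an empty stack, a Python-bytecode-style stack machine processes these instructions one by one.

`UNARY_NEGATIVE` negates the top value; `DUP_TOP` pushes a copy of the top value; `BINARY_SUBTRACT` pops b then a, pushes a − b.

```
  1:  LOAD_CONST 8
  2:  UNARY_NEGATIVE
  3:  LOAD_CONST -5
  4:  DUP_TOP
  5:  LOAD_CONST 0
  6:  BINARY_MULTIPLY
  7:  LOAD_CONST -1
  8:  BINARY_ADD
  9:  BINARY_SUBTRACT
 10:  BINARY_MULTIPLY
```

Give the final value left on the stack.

LOAD_CONST 8    : [8]
UNARY_NEGATIVE  : [-8]
LOAD_CONST -5   : [-8, -5]
DUP_TOP         : [-8, -5, -5]
LOAD_CONST 0    : [-8, -5, -5, 0]
BINARY_MULTIPLY : [-8, -5, 0]
LOAD_CONST -1   : [-8, -5, 0, -1]
BINARY_ADD      : [-8, -5, -1]
BINARY_SUBTRACT : [-8, -4]
BINARY_MULTIPLY : [32]

32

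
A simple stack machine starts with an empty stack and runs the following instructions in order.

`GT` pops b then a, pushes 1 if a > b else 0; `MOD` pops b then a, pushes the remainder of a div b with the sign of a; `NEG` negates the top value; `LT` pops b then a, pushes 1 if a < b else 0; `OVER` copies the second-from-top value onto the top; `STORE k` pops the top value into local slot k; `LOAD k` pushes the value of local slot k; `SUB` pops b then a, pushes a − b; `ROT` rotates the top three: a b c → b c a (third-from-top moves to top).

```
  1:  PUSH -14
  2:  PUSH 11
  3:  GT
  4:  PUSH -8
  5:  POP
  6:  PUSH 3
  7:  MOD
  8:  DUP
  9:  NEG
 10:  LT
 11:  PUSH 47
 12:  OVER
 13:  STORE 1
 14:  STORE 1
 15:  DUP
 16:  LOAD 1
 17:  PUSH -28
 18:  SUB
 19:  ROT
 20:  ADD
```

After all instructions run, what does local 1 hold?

PUSH -14 : [-14]
PUSH 11  : [-14, 11]
GT       : [0]
PUSH -8  : [0, -8]
POP      : [0]
PUSH 3   : [0, 3]
MOD      : [0]
DUP      : [0, 0]
NEG      : [0, 0]
LT       : [0]
PUSH 47  : [0, 47]
OVER     : [0, 47, 0]
STORE 1  : [0, 47]
STORE 1  : [0]
DUP      : [0, 0]
LOAD 1   : [0, 0, 47]
PUSH -28 : [0, 0, 47, -28]
SUB      : [0, 0, 75]
ROT      : [0, 75, 0]
ADD      : [0, 75]

47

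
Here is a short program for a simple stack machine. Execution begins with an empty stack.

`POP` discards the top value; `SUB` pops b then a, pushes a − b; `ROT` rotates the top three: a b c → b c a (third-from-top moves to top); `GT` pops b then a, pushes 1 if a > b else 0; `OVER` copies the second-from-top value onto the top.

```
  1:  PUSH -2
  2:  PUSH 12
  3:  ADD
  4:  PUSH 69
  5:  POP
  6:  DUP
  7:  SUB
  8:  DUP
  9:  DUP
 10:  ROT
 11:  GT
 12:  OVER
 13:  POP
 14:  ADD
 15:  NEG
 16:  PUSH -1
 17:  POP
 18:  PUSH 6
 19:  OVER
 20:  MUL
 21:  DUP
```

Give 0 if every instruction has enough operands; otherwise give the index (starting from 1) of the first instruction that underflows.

PUSH -2  [-2]
PUSH 12  [-2, 12]
ADD      [10]
PUSH 69  [10, 69]
POP      [10]
DUP      [10, 10]
SUB      [0]
DUP      [0, 0]
DUP      [0, 0, 0]
ROT      [0, 0, 0]
GT       [0, 0]
OVER     [0, 0, 0]
POP      [0, 0]
ADD      [0]
NEG      [0]
PUSH -1  [0, -1]
POP      [0]
PUSH 6   [0, 6]
OVER     [0, 6, 0]
MUL      [0, 0]
DUP      [0, 0, 0]

0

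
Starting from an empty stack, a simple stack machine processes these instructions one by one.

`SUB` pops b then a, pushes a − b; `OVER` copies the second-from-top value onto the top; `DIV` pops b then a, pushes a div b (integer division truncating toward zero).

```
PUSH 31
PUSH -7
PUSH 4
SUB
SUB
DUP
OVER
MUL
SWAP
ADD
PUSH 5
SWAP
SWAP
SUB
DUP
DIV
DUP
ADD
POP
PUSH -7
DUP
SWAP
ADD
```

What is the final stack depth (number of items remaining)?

1

PUSH 31 → 31
PUSH -7 → 31 -7
PUSH 4  → 31 -7 4
SUB     → 31 -11
SUB     → 42
DUP     → 42 42
OVER    → 42 42 42
MUL     → 42 1764
SWAP    → 1764 42
ADD     → 1806
PUSH 5  → 1806 5
SWAP    → 5 1806
SWAP    → 1806 5
SUB     → 1801
DUP     → 1801 1801
DIV     → 1
DUP     → 1 1
ADD     → 2
POP     → (empty)
PUSH -7 → -7
DUP     → -7 -7
SWAP    → -7 -7
ADD     → -14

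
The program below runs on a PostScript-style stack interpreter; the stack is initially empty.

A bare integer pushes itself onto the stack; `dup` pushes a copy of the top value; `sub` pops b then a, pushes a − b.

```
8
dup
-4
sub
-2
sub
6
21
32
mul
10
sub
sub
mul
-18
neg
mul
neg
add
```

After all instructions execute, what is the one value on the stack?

165320

8   → [8]
dup → [8, 8]
-4  → [8, 8, -4]
sub → [8, 12]
-2  → [8, 12, -2]
sub → [8, 14]
6   → [8, 14, 6]
21  → [8, 14, 6, 21]
32  → [8, 14, 6, 21, 32]
mul → [8, 14, 6, 672]
10  → [8, 14, 6, 672, 10]
sub → [8, 14, 6, 662]
sub → [8, 14, -656]
mul → [8, -9184]
-18 → [8, -9184, -18]
neg → [8, -9184, 18]
mul → [8, -165312]
neg → [8, 165312]
add → [165320]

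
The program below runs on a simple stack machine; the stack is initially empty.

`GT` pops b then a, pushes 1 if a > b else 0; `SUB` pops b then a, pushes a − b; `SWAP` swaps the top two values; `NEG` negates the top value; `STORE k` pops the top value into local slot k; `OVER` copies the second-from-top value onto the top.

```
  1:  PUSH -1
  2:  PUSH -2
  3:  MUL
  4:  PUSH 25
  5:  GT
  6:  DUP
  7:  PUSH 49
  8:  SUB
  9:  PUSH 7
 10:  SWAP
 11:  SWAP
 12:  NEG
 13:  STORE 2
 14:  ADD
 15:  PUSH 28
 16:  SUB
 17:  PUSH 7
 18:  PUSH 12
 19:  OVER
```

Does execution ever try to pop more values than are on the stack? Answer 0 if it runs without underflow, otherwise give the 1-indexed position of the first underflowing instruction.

0

PUSH -1 : -1
PUSH -2 : -1 -2
MUL     : 2
PUSH 25 : 2 25
GT      : 0
DUP     : 0 0
PUSH 49 : 0 0 49
SUB     : 0 -49
PUSH 7  : 0 -49 7
SWAP    : 0 7 -49
SWAP    : 0 -49 7
NEG     : 0 -49 -7
STORE 2 : 0 -49
ADD     : -49
PUSH 28 : -49 28
SUB     : -77
PUSH 7  : -77 7
PUSH 12 : -77 7 12
OVER    : -77 7 12 7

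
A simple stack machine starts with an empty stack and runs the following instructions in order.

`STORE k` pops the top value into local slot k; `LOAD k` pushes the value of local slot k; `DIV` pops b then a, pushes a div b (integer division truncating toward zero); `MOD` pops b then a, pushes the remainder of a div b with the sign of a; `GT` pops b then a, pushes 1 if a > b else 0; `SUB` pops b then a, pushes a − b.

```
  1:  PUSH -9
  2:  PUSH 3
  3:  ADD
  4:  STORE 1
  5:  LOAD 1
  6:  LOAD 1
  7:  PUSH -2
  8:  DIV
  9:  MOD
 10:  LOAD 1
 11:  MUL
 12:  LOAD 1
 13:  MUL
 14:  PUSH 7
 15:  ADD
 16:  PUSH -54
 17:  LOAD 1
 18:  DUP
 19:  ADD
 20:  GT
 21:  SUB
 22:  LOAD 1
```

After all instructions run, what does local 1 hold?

-6

PUSH -9  → -9
PUSH 3   → -9 3
ADD      → -6
STORE 1  → (empty)
LOAD 1   → -6
LOAD 1   → -6 -6
PUSH -2  → -6 -6 -2
DIV      → -6 3
MOD      → 0
LOAD 1   → 0 -6
MUL      → 0
LOAD 1   → 0 -6
MUL      → 0
PUSH 7   → 0 7
ADD      → 7
PUSH -54 → 7 -54
LOAD 1   → 7 -54 -6
DUP      → 7 -54 -6 -6
ADD      → 7 -54 -12
GT       → 7 0
SUB      → 7
LOAD 1   → 7 -6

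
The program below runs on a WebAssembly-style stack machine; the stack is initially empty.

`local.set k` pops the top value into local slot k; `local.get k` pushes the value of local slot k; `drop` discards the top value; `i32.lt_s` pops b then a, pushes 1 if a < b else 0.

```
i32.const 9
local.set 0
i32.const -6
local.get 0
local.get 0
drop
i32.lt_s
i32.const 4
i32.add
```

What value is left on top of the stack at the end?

5

i32.const 9  → 9
local.set 0  → (empty)
i32.const -6 → -6
local.get 0  → -6 9
local.get 0  → -6 9 9
drop         → -6 9
i32.lt_s     → 1
i32.const 4  → 1 4
i32.add      → 5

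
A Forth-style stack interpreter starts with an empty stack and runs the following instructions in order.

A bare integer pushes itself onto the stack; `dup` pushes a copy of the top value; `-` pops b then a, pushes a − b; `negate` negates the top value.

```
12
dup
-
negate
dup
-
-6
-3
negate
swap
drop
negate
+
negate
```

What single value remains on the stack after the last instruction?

3

12     → 12
dup    → 12 12
-      → 0
negate → 0
dup    → 0 0
-      → 0
-6     → 0 -6
-3     → 0 -6 -3
negate → 0 -6 3
swap   → 0 3 -6
drop   → 0 3
negate → 0 -3
+      → -3
negate → 3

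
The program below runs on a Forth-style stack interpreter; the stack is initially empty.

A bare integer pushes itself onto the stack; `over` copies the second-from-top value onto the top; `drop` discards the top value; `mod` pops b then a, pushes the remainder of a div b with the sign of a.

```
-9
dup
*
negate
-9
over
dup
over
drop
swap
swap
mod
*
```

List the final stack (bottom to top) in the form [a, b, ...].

-9      [-9]
dup     [-9, -9]
*       [81]
negate  [-81]
-9      [-81, -9]
over    [-81, -9, -81]
dup     [-81, -9, -81, -81]
over    [-81, -9, -81, -81, -81]
drop    [-81, -9, -81, -81]
swap    [-81, -9, -81, -81]
swap    [-81, -9, -81, -81]
mod     [-81, -9, 0]
*       [-81, 0]

[-81, 0]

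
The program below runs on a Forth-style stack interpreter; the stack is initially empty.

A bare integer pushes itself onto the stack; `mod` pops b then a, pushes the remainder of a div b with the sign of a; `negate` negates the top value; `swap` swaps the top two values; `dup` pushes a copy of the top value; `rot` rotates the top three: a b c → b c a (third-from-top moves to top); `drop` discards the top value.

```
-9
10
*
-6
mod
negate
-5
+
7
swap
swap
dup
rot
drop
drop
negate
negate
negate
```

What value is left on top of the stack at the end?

-9     → [-9]
10     → [-9, 10]
*      → [-90]
-6     → [-90, -6]
mod    → [0]
negate → [0]
-5     → [0, -5]
+      → [-5]
7      → [-5, 7]
swap   → [7, -5]
swap   → [-5, 7]
dup    → [-5, 7, 7]
rot    → [7, 7, -5]
drop   → [7, 7]
drop   → [7]
negate → [-7]
negate → [7]
negate → [-7]

-7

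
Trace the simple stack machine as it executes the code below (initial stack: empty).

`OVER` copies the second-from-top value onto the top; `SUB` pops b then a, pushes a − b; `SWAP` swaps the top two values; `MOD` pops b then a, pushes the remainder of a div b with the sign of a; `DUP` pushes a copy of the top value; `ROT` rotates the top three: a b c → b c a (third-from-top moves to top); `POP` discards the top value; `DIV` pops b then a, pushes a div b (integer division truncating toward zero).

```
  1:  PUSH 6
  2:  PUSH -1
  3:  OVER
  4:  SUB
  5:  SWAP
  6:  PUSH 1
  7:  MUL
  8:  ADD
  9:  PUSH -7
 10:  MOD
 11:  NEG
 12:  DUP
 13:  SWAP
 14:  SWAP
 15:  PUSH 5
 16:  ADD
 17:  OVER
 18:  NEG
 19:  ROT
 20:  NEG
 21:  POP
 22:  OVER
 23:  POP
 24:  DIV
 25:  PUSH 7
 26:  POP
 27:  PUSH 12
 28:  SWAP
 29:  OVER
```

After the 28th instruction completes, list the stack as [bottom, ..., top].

[12, -6]

PUSH 6  -> 6
PUSH -1 -> 6 -1
OVER    -> 6 -1 6
SUB     -> 6 -7
SWAP    -> -7 6
PUSH 1  -> -7 6 1
MUL     -> -7 6
ADD     -> -1
PUSH -7 -> -1 -7
MOD     -> -1
NEG     -> 1
DUP     -> 1 1
SWAP    -> 1 1
SWAP    -> 1 1
PUSH 5  -> 1 1 5
ADD     -> 1 6
OVER    -> 1 6 1
NEG     -> 1 6 -1
ROT     -> 6 -1 1
NEG     -> 6 -1 -1
POP     -> 6 -1
OVER    -> 6 -1 6
POP     -> 6 -1
DIV     -> -6
PUSH 7  -> -6 7
POP     -> -6
PUSH 12 -> -6 12
SWAP    -> 12 -6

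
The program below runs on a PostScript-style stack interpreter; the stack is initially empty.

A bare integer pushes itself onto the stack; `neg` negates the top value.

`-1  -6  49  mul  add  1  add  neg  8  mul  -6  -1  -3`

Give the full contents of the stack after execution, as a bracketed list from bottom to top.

-1  -> -1
-6  -> -1 -6
49  -> -1 -6 49
mul -> -1 -294
add -> -295
1   -> -295 1
add -> -294
neg -> 294
8   -> 294 8
mul -> 2352
-6  -> 2352 -6
-1  -> 2352 -6 -1
-3  -> 2352 -6 -1 -3

[2352, -6, -1, -3]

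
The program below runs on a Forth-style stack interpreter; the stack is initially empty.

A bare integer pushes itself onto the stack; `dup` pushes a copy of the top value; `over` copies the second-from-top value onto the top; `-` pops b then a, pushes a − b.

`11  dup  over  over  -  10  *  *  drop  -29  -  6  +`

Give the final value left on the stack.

46

11   -> 11
dup  -> 11 11
over -> 11 11 11
over -> 11 11 11 11
-    -> 11 11 0
10   -> 11 11 0 10
*    -> 11 11 0
*    -> 11 0
drop -> 11
-29  -> 11 -29
-    -> 40
6    -> 40 6
+    -> 46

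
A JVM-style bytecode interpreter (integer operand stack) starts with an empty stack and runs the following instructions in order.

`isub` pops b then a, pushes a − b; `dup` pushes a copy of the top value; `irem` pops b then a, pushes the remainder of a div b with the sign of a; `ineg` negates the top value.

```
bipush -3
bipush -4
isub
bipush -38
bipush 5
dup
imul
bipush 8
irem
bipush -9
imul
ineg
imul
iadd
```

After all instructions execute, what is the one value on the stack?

-341

bipush -3  -> -3
bipush -4  -> -3 -4
isub       -> 1
bipush -38 -> 1 -38
bipush 5   -> 1 -38 5
dup        -> 1 -38 5 5
imul       -> 1 -38 25
bipush 8   -> 1 -38 25 8
irem       -> 1 -38 1
bipush -9  -> 1 -38 1 -9
imul       -> 1 -38 -9
ineg       -> 1 -38 9
imul       -> 1 -342
iadd       -> -341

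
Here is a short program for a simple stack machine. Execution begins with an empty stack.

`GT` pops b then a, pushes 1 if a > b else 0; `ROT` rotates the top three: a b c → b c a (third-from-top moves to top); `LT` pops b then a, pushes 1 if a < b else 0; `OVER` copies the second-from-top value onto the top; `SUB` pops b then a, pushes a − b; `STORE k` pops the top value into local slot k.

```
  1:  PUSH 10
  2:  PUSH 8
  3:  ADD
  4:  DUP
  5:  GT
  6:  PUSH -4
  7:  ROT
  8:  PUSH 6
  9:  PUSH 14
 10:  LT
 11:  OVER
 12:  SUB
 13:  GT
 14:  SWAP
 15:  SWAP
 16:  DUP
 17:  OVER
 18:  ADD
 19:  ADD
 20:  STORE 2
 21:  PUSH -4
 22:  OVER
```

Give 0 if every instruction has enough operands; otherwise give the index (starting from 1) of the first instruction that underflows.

7

PUSH 10 -> 10
PUSH 8  -> 10 8
ADD     -> 18
DUP     -> 18 18
GT      -> 0
PUSH -4 -> 0 -4
ROT  — needs 3 operands, stack has 2 → underflow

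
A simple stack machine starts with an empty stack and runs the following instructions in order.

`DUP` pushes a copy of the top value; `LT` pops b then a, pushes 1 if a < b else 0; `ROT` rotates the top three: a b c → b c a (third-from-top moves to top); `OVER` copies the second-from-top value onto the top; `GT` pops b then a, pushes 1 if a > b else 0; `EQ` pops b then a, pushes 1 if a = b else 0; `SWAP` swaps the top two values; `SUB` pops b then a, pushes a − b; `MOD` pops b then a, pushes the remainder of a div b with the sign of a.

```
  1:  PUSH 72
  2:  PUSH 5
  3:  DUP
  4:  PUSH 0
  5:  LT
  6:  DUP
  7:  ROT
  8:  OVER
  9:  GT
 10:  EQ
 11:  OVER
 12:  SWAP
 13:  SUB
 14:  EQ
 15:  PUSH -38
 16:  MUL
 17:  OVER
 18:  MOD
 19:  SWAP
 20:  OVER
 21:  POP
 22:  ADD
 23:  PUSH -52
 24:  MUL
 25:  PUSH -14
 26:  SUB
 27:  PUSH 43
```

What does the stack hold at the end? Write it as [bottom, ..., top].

PUSH 72  → 72
PUSH 5   → 72 5
DUP      → 72 5 5
PUSH 0   → 72 5 5 0
LT       → 72 5 0
DUP      → 72 5 0 0
ROT      → 72 0 0 5
OVER     → 72 0 0 5 0
GT       → 72 0 0 1
EQ       → 72 0 0
OVER     → 72 0 0 0
SWAP     → 72 0 0 0
SUB      → 72 0 0
EQ       → 72 1
PUSH -38 → 72 1 -38
MUL      → 72 -38
OVER     → 72 -38 72
MOD      → 72 -38
SWAP     → -38 72
OVER     → -38 72 -38
POP      → -38 72
ADD      → 34
PUSH -52 → 34 -52
MUL      → -1768
PUSH -14 → -1768 -14
SUB      → -1754
PUSH 43  → -1754 43

[-1754, 43]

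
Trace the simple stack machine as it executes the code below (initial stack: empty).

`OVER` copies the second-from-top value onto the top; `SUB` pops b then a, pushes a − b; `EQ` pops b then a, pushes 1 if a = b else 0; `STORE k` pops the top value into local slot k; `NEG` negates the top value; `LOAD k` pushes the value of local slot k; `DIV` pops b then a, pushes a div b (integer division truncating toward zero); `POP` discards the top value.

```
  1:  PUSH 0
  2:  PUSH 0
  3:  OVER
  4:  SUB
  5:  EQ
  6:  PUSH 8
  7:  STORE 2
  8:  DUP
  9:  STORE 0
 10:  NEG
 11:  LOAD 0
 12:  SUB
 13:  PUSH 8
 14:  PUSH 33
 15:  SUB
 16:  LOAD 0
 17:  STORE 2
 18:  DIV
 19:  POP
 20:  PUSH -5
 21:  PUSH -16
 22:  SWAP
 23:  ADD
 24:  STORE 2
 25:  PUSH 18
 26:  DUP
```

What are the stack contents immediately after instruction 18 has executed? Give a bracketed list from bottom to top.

PUSH 0  : 0
PUSH 0  : 0 0
OVER    : 0 0 0
SUB     : 0 0
EQ      : 1
PUSH 8  : 1 8
STORE 2 : 1
DUP     : 1 1
STORE 0 : 1
NEG     : -1
LOAD 0  : -1 1
SUB     : -2
PUSH 8  : -2 8
PUSH 33 : -2 8 33
SUB     : -2 -25
LOAD 0  : -2 -25 1
STORE 2 : -2 -25
DIV     : 0

[0]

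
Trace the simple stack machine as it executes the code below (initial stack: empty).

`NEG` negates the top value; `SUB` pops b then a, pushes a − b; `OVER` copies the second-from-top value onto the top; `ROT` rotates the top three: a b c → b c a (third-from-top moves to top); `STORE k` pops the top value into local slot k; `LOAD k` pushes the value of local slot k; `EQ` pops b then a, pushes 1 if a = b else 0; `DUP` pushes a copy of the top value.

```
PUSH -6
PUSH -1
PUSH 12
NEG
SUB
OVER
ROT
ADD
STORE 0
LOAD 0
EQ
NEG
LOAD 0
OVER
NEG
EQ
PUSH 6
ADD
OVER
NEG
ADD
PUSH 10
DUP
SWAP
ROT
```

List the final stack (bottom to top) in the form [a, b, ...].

[0, 10, 10, 6]

PUSH -6 : -6
PUSH -1 : -6 -1
PUSH 12 : -6 -1 12
NEG     : -6 -1 -12
SUB     : -6 11
OVER    : -6 11 -6
ROT     : 11 -6 -6
ADD     : 11 -12
STORE 0 : 11
LOAD 0  : 11 -12
EQ      : 0
NEG     : 0
LOAD 0  : 0 -12
OVER    : 0 -12 0
NEG     : 0 -12 0
EQ      : 0 0
PUSH 6  : 0 0 6
ADD     : 0 6
OVER    : 0 6 0
NEG     : 0 6 0
ADD     : 0 6
PUSH 10 : 0 6 10
DUP     : 0 6 10 10
SWAP    : 0 6 10 10
ROT     : 0 10 10 6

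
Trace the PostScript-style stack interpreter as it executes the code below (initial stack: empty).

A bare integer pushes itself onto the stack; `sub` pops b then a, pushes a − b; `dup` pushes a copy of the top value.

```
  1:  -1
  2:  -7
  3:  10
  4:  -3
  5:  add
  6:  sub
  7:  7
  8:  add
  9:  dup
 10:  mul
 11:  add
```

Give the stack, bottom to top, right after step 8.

-1  → -1
-7  → -1 -7
10  → -1 -7 10
-3  → -1 -7 10 -3
add → -1 -7 7
sub → -1 -14
7   → -1 -14 7
add → -1 -7

[-1, -7]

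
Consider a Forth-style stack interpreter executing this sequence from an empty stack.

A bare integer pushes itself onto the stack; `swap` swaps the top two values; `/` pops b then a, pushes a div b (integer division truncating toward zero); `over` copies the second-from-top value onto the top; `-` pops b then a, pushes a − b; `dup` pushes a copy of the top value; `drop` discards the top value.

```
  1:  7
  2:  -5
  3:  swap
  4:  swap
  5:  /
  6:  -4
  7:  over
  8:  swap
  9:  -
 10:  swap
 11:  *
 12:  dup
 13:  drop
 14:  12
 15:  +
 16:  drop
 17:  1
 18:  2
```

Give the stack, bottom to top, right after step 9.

[-1, 3]

7    → 7
-5   → 7 -5
swap → -5 7
swap → 7 -5
/    → -1
-4   → -1 -4
over → -1 -4 -1
swap → -1 -1 -4
-    → -1 3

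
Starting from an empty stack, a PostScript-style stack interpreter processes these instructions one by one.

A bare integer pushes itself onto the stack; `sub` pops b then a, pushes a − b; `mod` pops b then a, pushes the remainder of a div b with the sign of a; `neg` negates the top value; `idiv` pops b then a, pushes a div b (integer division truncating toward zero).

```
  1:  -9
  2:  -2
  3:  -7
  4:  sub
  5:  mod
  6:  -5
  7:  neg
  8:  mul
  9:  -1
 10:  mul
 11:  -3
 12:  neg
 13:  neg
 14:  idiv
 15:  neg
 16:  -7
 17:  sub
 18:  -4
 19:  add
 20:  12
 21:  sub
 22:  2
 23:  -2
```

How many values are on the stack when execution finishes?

3

-9   → -9
-2   → -9 -2
-7   → -9 -2 -7
sub  → -9 5
mod  → -4
-5   → -4 -5
neg  → -4 5
mul  → -20
-1   → -20 -1
mul  → 20
-3   → 20 -3
neg  → 20 3
neg  → 20 -3
idiv → -6
neg  → 6
-7   → 6 -7
sub  → 13
-4   → 13 -4
add  → 9
12   → 9 12
sub  → -3
2    → -3 2
-2   → -3 2 -2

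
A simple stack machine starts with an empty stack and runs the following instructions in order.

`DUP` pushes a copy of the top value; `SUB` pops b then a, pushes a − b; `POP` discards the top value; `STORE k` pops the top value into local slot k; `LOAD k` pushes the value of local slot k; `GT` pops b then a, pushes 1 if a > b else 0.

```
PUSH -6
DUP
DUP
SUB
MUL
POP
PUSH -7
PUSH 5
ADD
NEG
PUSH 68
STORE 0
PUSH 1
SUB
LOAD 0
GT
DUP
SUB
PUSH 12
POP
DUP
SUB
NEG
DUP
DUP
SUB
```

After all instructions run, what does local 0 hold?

68

PUSH -6 → -6
DUP     → -6 -6
DUP     → -6 -6 -6
SUB     → -6 0
MUL     → 0
POP     → (empty)
PUSH -7 → -7
PUSH 5  → -7 5
ADD     → -2
NEG     → 2
PUSH 68 → 2 68
STORE 0 → 2
PUSH 1  → 2 1
SUB     → 1
LOAD 0  → 1 68
GT      → 0
DUP     → 0 0
SUB     → 0
PUSH 12 → 0 12
POP     → 0
DUP     → 0 0
SUB     → 0
NEG     → 0
DUP     → 0 0
DUP     → 0 0 0
SUB     → 0 0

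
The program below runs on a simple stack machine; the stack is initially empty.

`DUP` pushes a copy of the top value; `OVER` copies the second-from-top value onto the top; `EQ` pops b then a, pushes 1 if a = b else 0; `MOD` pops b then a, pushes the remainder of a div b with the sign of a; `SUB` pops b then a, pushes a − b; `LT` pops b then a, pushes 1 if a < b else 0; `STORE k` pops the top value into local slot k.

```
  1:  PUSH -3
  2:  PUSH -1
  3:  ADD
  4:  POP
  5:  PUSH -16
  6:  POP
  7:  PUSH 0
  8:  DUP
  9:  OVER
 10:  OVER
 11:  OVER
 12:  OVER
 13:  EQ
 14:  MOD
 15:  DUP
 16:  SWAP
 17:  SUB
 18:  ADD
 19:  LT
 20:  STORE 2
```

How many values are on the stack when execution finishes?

1

PUSH -3  : [-3]
PUSH -1  : [-3, -1]
ADD      : [-4]
POP      : []
PUSH -16 : [-16]
POP      : []
PUSH 0   : [0]
DUP      : [0, 0]
OVER     : [0, 0, 0]
OVER     : [0, 0, 0, 0]
OVER     : [0, 0, 0, 0, 0]
OVER     : [0, 0, 0, 0, 0, 0]
EQ       : [0, 0, 0, 0, 1]
MOD      : [0, 0, 0, 0]
DUP      : [0, 0, 0, 0, 0]
SWAP     : [0, 0, 0, 0, 0]
SUB      : [0, 0, 0, 0]
ADD      : [0, 0, 0]
LT       : [0, 0]
STORE 2  : [0]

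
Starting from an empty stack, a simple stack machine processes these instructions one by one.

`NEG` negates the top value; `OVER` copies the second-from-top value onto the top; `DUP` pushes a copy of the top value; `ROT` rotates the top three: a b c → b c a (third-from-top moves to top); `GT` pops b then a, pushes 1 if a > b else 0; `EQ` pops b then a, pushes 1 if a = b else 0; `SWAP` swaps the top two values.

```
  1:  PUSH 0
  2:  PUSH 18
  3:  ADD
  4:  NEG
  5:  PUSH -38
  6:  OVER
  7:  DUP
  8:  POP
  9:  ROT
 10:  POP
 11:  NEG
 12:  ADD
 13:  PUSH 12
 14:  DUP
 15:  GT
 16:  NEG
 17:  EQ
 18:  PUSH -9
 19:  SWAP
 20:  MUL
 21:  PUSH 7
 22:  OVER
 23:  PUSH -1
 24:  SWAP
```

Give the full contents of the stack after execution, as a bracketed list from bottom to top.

[0, 7, -1, 0]

PUSH 0   → [0]
PUSH 18  → [0, 18]
ADD      → [18]
NEG      → [-18]
PUSH -38 → [-18, -38]
OVER     → [-18, -38, -18]
DUP      → [-18, -38, -18, -18]
POP      → [-18, -38, -18]
ROT      → [-38, -18, -18]
POP      → [-38, -18]
NEG      → [-38, 18]
ADD      → [-20]
PUSH 12  → [-20, 12]
DUP      → [-20, 12, 12]
GT       → [-20, 0]
NEG      → [-20, 0]
EQ       → [0]
PUSH -9  → [0, -9]
SWAP     → [-9, 0]
MUL      → [0]
PUSH 7   → [0, 7]
OVER     → [0, 7, 0]
PUSH -1  → [0, 7, 0, -1]
SWAP     → [0, 7, -1, 0]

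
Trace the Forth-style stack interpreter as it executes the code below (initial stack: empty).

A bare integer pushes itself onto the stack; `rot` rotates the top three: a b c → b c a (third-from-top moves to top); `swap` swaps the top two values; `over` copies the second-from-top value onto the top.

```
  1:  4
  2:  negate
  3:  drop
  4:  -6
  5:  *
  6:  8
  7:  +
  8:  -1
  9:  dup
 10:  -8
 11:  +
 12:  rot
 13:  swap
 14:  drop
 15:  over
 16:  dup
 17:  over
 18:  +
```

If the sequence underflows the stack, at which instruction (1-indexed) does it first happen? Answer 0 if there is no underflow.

4      : [4]
negate : [-4]
drop   : []
-6     : [-6]
*  — needs 2 operands, stack has 1 → underflow

5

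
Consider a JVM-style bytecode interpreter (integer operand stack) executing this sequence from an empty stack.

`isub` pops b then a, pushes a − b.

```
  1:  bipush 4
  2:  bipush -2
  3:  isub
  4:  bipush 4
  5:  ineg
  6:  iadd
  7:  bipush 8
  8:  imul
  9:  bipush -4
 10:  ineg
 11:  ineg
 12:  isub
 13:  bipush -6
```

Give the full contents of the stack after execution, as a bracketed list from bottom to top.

bipush 4  -> 4
bipush -2 -> 4 -2
isub      -> 6
bipush 4  -> 6 4
ineg      -> 6 -4
iadd      -> 2
bipush 8  -> 2 8
imul      -> 16
bipush -4 -> 16 -4
ineg      -> 16 4
ineg      -> 16 -4
isub      -> 20
bipush -6 -> 20 -6

[20, -6]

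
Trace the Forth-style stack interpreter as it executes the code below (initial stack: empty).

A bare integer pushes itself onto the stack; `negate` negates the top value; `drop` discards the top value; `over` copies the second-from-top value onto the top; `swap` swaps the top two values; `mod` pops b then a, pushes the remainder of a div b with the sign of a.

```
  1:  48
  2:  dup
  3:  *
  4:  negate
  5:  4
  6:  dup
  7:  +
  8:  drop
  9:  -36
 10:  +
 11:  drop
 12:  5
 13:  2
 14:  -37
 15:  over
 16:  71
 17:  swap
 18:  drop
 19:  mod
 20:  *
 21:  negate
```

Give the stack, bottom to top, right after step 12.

[5]

48     -> 48
dup    -> 48 48
*      -> 2304
negate -> -2304
4      -> -2304 4
dup    -> -2304 4 4
+      -> -2304 8
drop   -> -2304
-36    -> -2304 -36
+      -> -2340
drop   -> (empty)
5      -> 5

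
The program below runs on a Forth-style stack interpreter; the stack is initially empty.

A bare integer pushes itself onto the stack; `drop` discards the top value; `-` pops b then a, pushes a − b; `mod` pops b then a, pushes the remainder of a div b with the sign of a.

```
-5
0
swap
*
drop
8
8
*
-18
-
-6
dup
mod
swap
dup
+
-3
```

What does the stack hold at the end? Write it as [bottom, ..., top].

-5    [-5]
0     [-5, 0]
swap  [0, -5]
*     [0]
drop  []
8     [8]
8     [8, 8]
*     [64]
-18   [64, -18]
-     [82]
-6    [82, -6]
dup   [82, -6, -6]
mod   [82, 0]
swap  [0, 82]
dup   [0, 82, 82]
+     [0, 164]
-3    [0, 164, -3]

[0, 164, -3]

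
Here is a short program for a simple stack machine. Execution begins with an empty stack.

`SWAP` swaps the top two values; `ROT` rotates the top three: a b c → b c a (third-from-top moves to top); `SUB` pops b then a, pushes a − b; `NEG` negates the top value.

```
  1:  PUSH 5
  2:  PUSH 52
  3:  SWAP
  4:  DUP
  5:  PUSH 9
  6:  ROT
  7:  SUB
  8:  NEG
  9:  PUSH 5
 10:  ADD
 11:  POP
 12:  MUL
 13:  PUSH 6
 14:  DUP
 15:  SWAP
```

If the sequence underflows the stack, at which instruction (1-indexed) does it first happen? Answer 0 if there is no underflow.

0

PUSH 5   5
PUSH 52  5 52
SWAP     52 5
DUP      52 5 5
PUSH 9   52 5 5 9
ROT      52 5 9 5
SUB      52 5 4
NEG      52 5 -4
PUSH 5   52 5 -4 5
ADD      52 5 1
POP      52 5
MUL      260
PUSH 6   260 6
DUP      260 6 6
SWAP     260 6 6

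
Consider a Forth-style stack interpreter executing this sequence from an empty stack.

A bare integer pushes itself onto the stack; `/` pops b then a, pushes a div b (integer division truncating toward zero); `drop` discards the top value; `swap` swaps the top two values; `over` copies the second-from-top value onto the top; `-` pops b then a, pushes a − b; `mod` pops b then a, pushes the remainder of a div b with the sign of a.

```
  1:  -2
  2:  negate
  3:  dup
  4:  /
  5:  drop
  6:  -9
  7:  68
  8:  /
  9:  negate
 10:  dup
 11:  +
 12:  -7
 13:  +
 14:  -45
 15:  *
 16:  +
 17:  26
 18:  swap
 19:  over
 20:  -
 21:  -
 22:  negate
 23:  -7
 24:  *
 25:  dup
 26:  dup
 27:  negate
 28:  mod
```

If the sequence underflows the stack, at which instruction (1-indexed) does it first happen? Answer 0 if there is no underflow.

16

-2     -> [-2]
negate -> [2]
dup    -> [2, 2]
/      -> [1]
drop   -> []
-9     -> [-9]
68     -> [-9, 68]
/      -> [0]
negate -> [0]
dup    -> [0, 0]
+      -> [0]
-7     -> [0, -7]
+      -> [-7]
-45    -> [-7, -45]
*      -> [315]
+  — needs 2 operands, stack has 1 → underflow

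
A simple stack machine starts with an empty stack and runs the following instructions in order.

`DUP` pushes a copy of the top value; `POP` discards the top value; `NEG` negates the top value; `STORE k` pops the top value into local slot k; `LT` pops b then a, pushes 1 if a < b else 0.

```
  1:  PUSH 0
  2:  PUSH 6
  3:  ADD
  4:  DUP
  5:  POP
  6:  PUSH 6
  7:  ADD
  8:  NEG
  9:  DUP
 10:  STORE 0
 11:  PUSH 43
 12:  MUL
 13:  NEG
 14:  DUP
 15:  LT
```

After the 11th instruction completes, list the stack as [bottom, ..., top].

PUSH 0   [0]
PUSH 6   [0, 6]
ADD      [6]
DUP      [6, 6]
POP      [6]
PUSH 6   [6, 6]
ADD      [12]
NEG      [-12]
DUP      [-12, -12]
STORE 0  [-12]
PUSH 43  [-12, 43]

[-12, 43]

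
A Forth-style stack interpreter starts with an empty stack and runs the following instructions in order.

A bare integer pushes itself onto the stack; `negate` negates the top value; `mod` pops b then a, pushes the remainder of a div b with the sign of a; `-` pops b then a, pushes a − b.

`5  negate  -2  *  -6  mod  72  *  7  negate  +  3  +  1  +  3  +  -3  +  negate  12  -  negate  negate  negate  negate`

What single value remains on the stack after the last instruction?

-297

5      : 5
negate : -5
-2     : -5 -2
*      : 10
-6     : 10 -6
mod    : 4
72     : 4 72
*      : 288
7      : 288 7
negate : 288 -7
+      : 281
3      : 281 3
+      : 284
1      : 284 1
+      : 285
3      : 285 3
+      : 288
-3     : 288 -3
+      : 285
negate : -285
12     : -285 12
-      : -297
negate : 297
negate : -297
negate : 297
negate : -297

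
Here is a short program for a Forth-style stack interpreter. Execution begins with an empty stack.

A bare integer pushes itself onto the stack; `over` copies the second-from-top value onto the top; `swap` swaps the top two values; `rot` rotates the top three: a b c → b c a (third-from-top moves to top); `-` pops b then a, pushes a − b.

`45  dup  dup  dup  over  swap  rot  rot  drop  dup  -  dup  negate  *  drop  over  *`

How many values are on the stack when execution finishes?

45     : 45
dup    : 45 45
dup    : 45 45 45
dup    : 45 45 45 45
over   : 45 45 45 45 45
swap   : 45 45 45 45 45
rot    : 45 45 45 45 45
rot    : 45 45 45 45 45
drop   : 45 45 45 45
dup    : 45 45 45 45 45
-      : 45 45 45 0
dup    : 45 45 45 0 0
negate : 45 45 45 0 0
*      : 45 45 45 0
drop   : 45 45 45
over   : 45 45 45 45
*      : 45 45 2025

3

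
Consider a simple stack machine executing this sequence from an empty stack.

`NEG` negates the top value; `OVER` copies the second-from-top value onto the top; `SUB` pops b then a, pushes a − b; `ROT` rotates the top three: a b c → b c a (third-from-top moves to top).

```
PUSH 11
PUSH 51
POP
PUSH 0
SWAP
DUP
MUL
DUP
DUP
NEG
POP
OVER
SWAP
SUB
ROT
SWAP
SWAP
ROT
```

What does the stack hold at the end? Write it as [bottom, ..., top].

PUSH 11 → 11
PUSH 51 → 11 51
POP     → 11
PUSH 0  → 11 0
SWAP    → 0 11
DUP     → 0 11 11
MUL     → 0 121
DUP     → 0 121 121
DUP     → 0 121 121 121
NEG     → 0 121 121 -121
POP     → 0 121 121
OVER    → 0 121 121 121
SWAP    → 0 121 121 121
SUB     → 0 121 0
ROT     → 121 0 0
SWAP    → 121 0 0
SWAP    → 121 0 0
ROT     → 0 0 121

[0, 0, 121]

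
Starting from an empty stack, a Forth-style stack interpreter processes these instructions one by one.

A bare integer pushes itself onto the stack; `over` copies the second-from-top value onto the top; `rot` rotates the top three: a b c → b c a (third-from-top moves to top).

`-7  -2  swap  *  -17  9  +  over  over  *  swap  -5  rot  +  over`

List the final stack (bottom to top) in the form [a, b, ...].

-7   -> [-7]
-2   -> [-7, -2]
swap -> [-2, -7]
*    -> [14]
-17  -> [14, -17]
9    -> [14, -17, 9]
+    -> [14, -8]
over -> [14, -8, 14]
over -> [14, -8, 14, -8]
*    -> [14, -8, -112]
swap -> [14, -112, -8]
-5   -> [14, -112, -8, -5]
rot  -> [14, -8, -5, -112]
+    -> [14, -8, -117]
over -> [14, -8, -117, -8]

[14, -8, -117, -8]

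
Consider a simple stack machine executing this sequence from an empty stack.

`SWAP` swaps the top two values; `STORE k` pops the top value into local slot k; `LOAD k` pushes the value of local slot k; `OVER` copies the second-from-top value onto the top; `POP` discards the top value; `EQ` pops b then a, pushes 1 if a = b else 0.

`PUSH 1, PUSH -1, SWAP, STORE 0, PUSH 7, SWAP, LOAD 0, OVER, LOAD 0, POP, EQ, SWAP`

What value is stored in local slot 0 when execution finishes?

1

PUSH 1  → [1]
PUSH -1 → [1, -1]
SWAP    → [-1, 1]
STORE 0 → [-1]
PUSH 7  → [-1, 7]
SWAP    → [7, -1]
LOAD 0  → [7, -1, 1]
OVER    → [7, -1, 1, -1]
LOAD 0  → [7, -1, 1, -1, 1]
POP     → [7, -1, 1, -1]
EQ      → [7, -1, 0]
SWAP    → [7, 0, -1]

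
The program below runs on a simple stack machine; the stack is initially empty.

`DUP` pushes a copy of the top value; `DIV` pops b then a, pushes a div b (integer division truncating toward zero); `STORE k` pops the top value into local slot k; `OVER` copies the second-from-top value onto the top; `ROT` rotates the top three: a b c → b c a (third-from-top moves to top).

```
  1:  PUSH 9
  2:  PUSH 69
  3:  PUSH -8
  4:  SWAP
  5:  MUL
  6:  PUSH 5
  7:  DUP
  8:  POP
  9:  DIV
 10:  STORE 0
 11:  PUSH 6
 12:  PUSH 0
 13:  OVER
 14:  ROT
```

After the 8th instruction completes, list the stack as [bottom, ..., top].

PUSH 9  -> [9]
PUSH 69 -> [9, 69]
PUSH -8 -> [9, 69, -8]
SWAP    -> [9, -8, 69]
MUL     -> [9, -552]
PUSH 5  -> [9, -552, 5]
DUP     -> [9, -552, 5, 5]
POP     -> [9, -552, 5]

[9, -552, 5]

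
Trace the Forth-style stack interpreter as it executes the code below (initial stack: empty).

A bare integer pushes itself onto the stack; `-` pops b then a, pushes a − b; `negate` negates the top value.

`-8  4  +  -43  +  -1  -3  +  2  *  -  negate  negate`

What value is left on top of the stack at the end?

-8     → -8
4      → -8 4
+      → -4
-43    → -4 -43
+      → -47
-1     → -47 -1
-3     → -47 -1 -3
+      → -47 -4
2      → -47 -4 2
*      → -47 -8
-      → -39
negate → 39
negate → -39

-39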